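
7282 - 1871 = 5411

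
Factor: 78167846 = 2^1*23^1*1699301^1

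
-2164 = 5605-7769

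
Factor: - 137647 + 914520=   97^1*8009^1 = 776873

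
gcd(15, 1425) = 15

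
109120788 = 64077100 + 45043688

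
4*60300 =241200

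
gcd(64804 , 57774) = 2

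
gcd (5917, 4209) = 61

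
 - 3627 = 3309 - 6936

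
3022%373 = 38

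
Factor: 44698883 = 44698883^1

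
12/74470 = 6/37235 = 0.00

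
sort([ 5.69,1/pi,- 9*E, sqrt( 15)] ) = [ - 9*E,1/pi, sqrt ( 15),5.69 ]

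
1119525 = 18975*59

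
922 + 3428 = 4350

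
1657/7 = 236+5/7 = 236.71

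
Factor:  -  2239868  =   - 2^2*559967^1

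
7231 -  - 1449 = 8680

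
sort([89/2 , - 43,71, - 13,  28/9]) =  [ - 43, - 13,28/9, 89/2, 71 ] 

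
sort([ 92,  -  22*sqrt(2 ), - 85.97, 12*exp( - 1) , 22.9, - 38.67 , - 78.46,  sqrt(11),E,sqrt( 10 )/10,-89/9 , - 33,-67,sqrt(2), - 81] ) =[ -85.97, - 81,  -  78.46, - 67, - 38.67, -33,  -  22*sqrt( 2), - 89/9,sqrt(10)/10 , sqrt (2 ), E, sqrt(11),12* exp(  -  1 ), 22.9, 92] 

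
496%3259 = 496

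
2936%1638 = 1298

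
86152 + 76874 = 163026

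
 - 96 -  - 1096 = 1000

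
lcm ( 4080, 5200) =265200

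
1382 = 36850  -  35468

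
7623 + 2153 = 9776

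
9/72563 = 9/72563 = 0.00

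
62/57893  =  62/57893= 0.00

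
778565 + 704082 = 1482647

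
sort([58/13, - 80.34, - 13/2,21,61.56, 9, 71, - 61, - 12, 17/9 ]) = [ - 80.34,  -  61,- 12, - 13/2,17/9,58/13, 9, 21, 61.56, 71] 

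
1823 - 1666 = 157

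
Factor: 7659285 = 3^1 * 5^1* 510619^1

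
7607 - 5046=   2561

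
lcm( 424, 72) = 3816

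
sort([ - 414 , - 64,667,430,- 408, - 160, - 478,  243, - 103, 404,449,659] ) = [-478 , - 414,-408, - 160, -103, - 64,243,404,430,  449, 659, 667 ]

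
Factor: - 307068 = - 2^2*3^1* 25589^1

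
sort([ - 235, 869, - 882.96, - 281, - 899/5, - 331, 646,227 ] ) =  [ - 882.96, - 331, - 281, - 235,-899/5,227,646,869]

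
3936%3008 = 928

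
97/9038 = 97/9038 = 0.01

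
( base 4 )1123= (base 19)4f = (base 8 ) 133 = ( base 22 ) 43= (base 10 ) 91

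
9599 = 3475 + 6124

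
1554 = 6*259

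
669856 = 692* 968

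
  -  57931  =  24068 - 81999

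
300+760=1060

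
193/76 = 2 + 41/76=2.54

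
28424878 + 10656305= 39081183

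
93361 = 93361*1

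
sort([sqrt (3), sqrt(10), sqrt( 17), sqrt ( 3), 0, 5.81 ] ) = [0,sqrt( 3 ), sqrt( 3),  sqrt( 10),  sqrt( 17), 5.81 ] 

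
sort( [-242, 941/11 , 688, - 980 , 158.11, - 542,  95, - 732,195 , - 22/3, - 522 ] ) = [ - 980, - 732, - 542,-522, - 242, -22/3, 941/11,  95,158.11,195, 688 ] 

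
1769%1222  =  547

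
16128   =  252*64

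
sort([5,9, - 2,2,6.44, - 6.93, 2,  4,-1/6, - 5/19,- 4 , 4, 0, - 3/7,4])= [-6.93, - 4, - 2,  -  3/7,  -  5/19, - 1/6,0,2,2,4,  4, 4, 5 , 6.44,9]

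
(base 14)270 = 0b111101010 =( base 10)490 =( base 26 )im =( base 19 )16f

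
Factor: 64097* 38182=2447351654 = 2^1*11^1*17^1*1123^1*5827^1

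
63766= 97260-33494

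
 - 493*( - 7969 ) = 3928717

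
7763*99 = 768537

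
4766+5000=9766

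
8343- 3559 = 4784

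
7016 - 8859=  - 1843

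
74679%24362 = 1593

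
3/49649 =3/49649 = 0.00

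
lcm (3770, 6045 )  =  350610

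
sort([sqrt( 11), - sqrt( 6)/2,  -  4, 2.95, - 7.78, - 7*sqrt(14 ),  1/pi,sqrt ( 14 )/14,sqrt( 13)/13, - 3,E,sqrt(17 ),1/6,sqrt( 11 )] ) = [ - 7*sqrt( 14 ), - 7.78 ,-4,-3, - sqrt(6)/2,  1/6,sqrt (14 )/14,sqrt(13)/13,1/pi,E, 2.95, sqrt(11) , sqrt( 11), sqrt(17) ]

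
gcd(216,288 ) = 72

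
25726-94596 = - 68870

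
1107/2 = 553 + 1/2 = 553.50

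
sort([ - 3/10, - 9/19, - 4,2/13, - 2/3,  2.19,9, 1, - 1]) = [-4,- 1,-2/3, - 9/19 , - 3/10,2/13, 1,2.19 , 9]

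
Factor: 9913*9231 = 3^1 *17^1*23^1*181^1*431^1  =  91506903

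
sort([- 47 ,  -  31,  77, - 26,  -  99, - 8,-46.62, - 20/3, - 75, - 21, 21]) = [ - 99,-75 ,  -  47,-46.62,  -  31, - 26, - 21,-8, - 20/3, 21, 77 ]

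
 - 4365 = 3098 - 7463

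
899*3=2697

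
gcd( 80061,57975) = 3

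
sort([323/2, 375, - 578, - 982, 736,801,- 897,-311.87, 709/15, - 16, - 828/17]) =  [-982,-897,  -  578, - 311.87,  -  828/17, - 16, 709/15,  323/2,375, 736,801]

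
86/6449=86/6449= 0.01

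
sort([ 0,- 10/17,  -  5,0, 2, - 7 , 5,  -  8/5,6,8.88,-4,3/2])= [-7, - 5, -4 ,-8/5, -10/17,0,0,3/2,2, 5,6,8.88 ] 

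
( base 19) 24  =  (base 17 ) 28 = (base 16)2a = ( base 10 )42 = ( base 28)1e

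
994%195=19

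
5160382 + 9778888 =14939270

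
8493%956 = 845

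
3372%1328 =716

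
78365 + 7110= 85475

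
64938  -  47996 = 16942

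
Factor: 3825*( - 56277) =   -  3^4*5^2*13^2 * 17^1*37^1 = - 215259525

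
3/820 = 3/820 = 0.00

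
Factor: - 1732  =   - 2^2 * 433^1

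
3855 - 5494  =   - 1639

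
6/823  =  6/823 = 0.01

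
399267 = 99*4033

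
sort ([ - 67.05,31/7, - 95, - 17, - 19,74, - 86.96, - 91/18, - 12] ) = [ - 95, - 86.96, - 67.05, - 19, - 17,-12,-91/18,  31/7,74 ] 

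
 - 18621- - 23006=4385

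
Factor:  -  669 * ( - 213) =142497 = 3^2* 71^1*223^1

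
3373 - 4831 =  - 1458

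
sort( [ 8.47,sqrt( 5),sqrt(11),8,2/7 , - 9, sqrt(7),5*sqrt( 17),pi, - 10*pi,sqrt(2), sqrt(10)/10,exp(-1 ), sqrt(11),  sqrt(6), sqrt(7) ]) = [ - 10 * pi,-9,  2/7,sqrt(10 )/10, exp(-1 ),sqrt( 2),sqrt( 5),sqrt( 6),sqrt(7 ) , sqrt(7),pi, sqrt (11 ),sqrt( 11 ),8 , 8.47 , 5 * sqrt(17)]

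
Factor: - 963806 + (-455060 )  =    -  2^1*709433^1 = - 1418866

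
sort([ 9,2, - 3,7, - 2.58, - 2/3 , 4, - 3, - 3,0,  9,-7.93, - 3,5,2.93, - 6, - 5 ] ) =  [ -7.93, - 6, - 5, - 3,-3, -3, - 3, - 2.58, - 2/3,0,2,2.93,  4,5,7, 9,9]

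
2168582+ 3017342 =5185924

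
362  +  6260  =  6622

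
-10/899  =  - 10/899 = - 0.01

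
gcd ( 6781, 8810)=1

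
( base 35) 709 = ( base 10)8584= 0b10000110001000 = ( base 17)1cbg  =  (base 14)31B2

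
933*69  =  64377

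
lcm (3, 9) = 9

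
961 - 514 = 447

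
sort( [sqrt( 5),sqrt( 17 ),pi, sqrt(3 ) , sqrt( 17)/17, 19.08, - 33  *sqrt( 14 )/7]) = [- 33*sqrt( 14 ) /7, sqrt( 17 )/17 , sqrt ( 3), sqrt ( 5 ),pi, sqrt (17),19.08]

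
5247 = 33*159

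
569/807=569/807  =  0.71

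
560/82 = 280/41 = 6.83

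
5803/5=5803/5 = 1160.60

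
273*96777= 26420121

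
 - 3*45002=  - 135006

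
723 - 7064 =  - 6341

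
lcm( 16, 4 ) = 16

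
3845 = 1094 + 2751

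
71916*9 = 647244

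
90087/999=30029/333 = 90.18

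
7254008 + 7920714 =15174722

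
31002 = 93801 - 62799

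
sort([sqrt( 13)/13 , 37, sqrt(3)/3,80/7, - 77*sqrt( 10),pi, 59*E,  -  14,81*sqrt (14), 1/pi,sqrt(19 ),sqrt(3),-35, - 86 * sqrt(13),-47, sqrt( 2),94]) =[ - 86*sqrt(13), - 77 * sqrt(10), - 47, - 35, - 14,sqrt( 13)/13,1/pi, sqrt(3) /3, sqrt ( 2 ), sqrt(3 ),pi, sqrt ( 19),80/7, 37,94 , 59*E , 81*sqrt ( 14)] 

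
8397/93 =90+9/31 =90.29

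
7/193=7/193 = 0.04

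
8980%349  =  255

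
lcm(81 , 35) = 2835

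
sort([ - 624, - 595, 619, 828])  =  [-624, - 595, 619,828 ] 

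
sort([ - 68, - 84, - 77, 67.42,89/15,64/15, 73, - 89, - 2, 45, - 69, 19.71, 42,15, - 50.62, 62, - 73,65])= [ - 89,-84, - 77,-73, - 69,-68,  -  50.62,  -  2, 64/15,89/15,15, 19.71,42, 45,62, 65, 67.42, 73 ] 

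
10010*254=2542540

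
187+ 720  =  907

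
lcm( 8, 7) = 56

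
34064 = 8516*4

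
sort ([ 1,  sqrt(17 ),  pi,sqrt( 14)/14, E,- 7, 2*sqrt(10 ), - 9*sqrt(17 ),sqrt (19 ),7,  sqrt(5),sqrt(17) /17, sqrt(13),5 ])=[ - 9*sqrt(17), - 7,sqrt( 17 ) /17,sqrt(14 )/14 , 1, sqrt(5 ),  E, pi,sqrt( 13),sqrt ( 17 ), sqrt(19 ), 5, 2*sqrt(10),7] 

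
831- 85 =746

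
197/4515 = 197/4515 = 0.04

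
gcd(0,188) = 188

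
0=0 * 2850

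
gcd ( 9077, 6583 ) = 29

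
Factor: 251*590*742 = 2^2*5^1*7^1*53^1*59^1*251^1 =109882780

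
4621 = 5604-983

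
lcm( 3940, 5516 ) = 27580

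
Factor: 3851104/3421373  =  2^5*151^1*797^1 * 3421373^( - 1) 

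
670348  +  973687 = 1644035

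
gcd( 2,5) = 1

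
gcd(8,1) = 1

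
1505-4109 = -2604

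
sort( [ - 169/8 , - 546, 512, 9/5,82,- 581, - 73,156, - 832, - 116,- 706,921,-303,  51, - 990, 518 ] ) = [-990, - 832, - 706 , - 581, - 546, - 303, - 116, -73, - 169/8 , 9/5, 51,82,156, 512,518, 921]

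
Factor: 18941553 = 3^3*17^1*29^1*1423^1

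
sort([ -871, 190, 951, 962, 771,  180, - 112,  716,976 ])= [-871, - 112 , 180,190, 716, 771, 951, 962,  976]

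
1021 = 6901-5880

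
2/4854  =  1/2427=0.00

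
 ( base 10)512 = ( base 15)242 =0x200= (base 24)l8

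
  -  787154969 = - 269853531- 517301438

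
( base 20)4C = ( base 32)2S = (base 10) 92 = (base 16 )5c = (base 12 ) 78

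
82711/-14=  - 5908 + 1/14=-5907.93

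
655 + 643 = 1298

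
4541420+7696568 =12237988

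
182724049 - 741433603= -558709554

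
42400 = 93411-51011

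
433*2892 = 1252236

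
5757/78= 1919/26 =73.81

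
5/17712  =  5/17712 =0.00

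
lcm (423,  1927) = 17343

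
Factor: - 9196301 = - 9196301^1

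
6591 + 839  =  7430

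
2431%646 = 493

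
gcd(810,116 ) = 2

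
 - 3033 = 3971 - 7004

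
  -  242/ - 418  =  11/19 = 0.58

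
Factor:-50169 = -3^1*7^1*2389^1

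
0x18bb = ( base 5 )200311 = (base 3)22200111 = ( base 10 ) 6331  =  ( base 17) 14F7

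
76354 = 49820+26534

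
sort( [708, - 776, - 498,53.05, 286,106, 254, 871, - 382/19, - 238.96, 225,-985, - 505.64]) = [ - 985, - 776, - 505.64, - 498, - 238.96, - 382/19, 53.05, 106, 225,254,  286,  708,871 ] 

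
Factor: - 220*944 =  - 207680  =  - 2^6*5^1*11^1*59^1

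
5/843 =5/843  =  0.01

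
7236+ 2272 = 9508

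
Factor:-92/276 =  - 1/3  =  -3^(-1)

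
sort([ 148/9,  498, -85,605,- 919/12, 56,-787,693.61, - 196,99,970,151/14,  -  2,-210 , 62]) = [ - 787,-210,- 196,-85,-919/12, - 2, 151/14,  148/9, 56,62, 99, 498 , 605 , 693.61, 970 ]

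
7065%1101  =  459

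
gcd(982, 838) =2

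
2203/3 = 2203/3 = 734.33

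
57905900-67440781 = - 9534881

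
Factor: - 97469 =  - 29^1  *3361^1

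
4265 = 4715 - 450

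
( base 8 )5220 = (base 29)367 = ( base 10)2704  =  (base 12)1694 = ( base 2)101010010000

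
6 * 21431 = 128586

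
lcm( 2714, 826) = 18998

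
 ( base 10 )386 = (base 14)1d8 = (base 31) CE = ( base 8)602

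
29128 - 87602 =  - 58474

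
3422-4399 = -977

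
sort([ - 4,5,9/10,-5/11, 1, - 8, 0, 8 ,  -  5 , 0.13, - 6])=[ - 8, - 6,-5, - 4,-5/11, 0, 0.13,  9/10, 1,5, 8]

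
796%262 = 10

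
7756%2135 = 1351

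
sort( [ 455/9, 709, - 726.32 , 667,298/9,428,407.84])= [ - 726.32,298/9,455/9,407.84,428,667,709 ]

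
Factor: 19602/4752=2^( - 3)*3^1*11^1  =  33/8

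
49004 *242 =11858968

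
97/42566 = 97/42566= 0.00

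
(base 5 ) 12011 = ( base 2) 1101110001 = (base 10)881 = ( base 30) TB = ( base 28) 13d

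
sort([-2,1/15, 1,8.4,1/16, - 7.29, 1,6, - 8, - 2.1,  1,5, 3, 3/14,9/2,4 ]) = [ - 8, - 7.29,-2.1,  -  2 , 1/16,  1/15,3/14, 1 , 1,1,3, 4, 9/2,  5,6, 8.4 ]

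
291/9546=97/3182 = 0.03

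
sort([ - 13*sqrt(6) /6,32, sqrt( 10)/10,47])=[ - 13* sqrt(6 ) /6,sqrt(10)/10,32,47]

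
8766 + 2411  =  11177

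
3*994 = 2982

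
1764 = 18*98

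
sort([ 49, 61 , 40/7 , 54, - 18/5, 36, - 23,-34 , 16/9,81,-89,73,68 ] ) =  [ - 89,  -  34,  -  23,  -  18/5, 16/9, 40/7,  36,49,54,61, 68, 73,81 ]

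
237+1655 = 1892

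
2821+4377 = 7198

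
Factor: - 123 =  - 3^1*41^1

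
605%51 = 44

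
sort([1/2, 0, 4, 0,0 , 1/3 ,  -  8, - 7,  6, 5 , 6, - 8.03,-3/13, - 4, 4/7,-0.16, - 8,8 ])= [ - 8.03, - 8, - 8, -7, -4,-3/13 , - 0.16, 0 , 0,0, 1/3,1/2,4/7, 4,5,6, 6, 8]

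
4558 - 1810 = 2748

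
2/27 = 2/27 = 0.07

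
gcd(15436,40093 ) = 1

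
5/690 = 1/138 = 0.01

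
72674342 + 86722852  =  159397194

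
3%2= 1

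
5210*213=1109730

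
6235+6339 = 12574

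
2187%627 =306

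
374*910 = 340340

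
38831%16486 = 5859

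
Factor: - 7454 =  - 2^1*3727^1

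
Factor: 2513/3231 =7/9 = 3^( - 2) * 7^1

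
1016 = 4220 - 3204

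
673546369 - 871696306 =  - 198149937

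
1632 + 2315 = 3947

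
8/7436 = 2/1859 = 0.00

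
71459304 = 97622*732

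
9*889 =8001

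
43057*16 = 688912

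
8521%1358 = 373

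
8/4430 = 4/2215 = 0.00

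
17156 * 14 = 240184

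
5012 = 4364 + 648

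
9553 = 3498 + 6055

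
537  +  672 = 1209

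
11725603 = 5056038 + 6669565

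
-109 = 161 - 270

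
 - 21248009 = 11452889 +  - 32700898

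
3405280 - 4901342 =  - 1496062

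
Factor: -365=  - 5^1 * 73^1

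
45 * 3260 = 146700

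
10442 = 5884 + 4558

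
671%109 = 17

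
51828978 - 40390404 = 11438574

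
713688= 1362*524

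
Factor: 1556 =2^2*389^1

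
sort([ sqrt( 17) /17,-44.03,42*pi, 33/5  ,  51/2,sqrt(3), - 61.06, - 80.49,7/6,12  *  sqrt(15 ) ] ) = [ - 80.49 ,  -  61.06, - 44.03, sqrt ( 17 ) /17,7/6, sqrt ( 3 ),33/5, 51/2,  12 * sqrt(15 ),42*pi]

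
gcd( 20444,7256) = 4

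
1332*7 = 9324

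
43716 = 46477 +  - 2761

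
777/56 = 111/8= 13.88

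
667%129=22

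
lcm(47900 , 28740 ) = 143700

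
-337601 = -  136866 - 200735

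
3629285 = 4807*755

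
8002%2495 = 517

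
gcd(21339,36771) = 3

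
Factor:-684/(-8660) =3^2* 5^(- 1 )* 19^1*433^(-1) = 171/2165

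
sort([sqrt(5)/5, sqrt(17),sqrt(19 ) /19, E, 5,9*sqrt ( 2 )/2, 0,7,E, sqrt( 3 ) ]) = [0, sqrt( 19 ) /19, sqrt (5) /5, sqrt(3),E, E, sqrt(17 ), 5, 9*sqrt(2)/2, 7]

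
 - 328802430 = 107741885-436544315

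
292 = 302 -10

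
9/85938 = 3/28646=0.00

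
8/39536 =1/4942  =  0.00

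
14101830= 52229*270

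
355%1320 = 355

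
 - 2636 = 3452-6088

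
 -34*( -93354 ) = 3174036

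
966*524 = 506184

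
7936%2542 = 310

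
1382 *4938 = 6824316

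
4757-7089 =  - 2332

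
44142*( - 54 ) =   -  2383668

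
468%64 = 20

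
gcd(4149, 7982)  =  1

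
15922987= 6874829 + 9048158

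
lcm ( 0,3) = 0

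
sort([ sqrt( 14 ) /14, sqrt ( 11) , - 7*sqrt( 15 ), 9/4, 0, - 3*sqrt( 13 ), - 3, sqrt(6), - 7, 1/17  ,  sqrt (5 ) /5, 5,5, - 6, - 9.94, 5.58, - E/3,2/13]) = [-7*sqrt( 15), - 3*sqrt( 13),- 9.94, - 7, - 6, - 3,-E/3, 0, 1/17,2/13, sqrt( 14)/14, sqrt( 5)/5,  9/4, sqrt( 6 ), sqrt(11), 5, 5, 5.58 ] 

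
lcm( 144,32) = 288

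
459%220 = 19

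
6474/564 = 11 + 45/94 = 11.48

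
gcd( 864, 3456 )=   864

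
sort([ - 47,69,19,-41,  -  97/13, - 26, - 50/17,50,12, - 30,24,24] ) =[ - 47, - 41,- 30, - 26, - 97/13, - 50/17,12, 19, 24,24,  50,  69]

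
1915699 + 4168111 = 6083810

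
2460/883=2460/883 = 2.79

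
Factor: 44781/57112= 69/88 = 2^(- 3)*3^1*11^( - 1)*23^1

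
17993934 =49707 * 362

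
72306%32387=7532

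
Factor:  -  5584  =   - 2^4*349^1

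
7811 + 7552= 15363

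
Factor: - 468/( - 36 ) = 13^1 = 13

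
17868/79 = 17868/79  =  226.18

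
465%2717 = 465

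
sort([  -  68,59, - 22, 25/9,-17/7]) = [-68, - 22 ,-17/7,25/9, 59]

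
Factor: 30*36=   2^3*3^3*5^1=1080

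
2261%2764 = 2261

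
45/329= 45/329 = 0.14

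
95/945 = 19/189 = 0.10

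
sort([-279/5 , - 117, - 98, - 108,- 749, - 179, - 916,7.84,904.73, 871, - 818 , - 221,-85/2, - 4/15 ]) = [ - 916,  -  818,  -  749, - 221, - 179,-117,-108,-98 , - 279/5, - 85/2, - 4/15,  7.84,871, 904.73]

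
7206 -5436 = 1770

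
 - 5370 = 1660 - 7030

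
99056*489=48438384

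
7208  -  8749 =  -  1541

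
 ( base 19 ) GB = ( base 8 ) 473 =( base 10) 315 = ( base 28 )B7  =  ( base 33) 9i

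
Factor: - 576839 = - 29^1*19891^1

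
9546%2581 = 1803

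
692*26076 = 18044592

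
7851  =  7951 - 100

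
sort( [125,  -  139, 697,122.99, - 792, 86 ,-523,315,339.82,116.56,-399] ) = [-792,-523, - 399,-139,86, 116.56,122.99,125,315,339.82, 697 ]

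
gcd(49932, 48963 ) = 57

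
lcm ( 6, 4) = 12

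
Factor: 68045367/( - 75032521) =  - 3^1*13^1*1744753^1 * 75032521^( - 1 )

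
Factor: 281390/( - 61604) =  -140695/30802 = - 2^( - 1)*5^1*19^1*1481^1*15401^( - 1)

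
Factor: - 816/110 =  -  2^3*3^1 * 5^( - 1)*11^( - 1)*17^1 =- 408/55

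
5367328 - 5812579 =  - 445251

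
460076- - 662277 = 1122353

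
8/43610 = 4/21805 = 0.00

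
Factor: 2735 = 5^1*547^1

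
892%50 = 42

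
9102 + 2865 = 11967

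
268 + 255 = 523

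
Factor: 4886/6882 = 2443/3441 = 3^( - 1 )*7^1*31^( - 1 )*37^( - 1)*349^1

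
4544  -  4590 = - 46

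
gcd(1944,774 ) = 18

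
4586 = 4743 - 157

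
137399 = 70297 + 67102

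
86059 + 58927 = 144986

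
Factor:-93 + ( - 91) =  - 184 = - 2^3*23^1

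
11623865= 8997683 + 2626182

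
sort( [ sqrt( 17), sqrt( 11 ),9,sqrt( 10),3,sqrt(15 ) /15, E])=[ sqrt(15)/15, E , 3,  sqrt( 10),sqrt( 11),sqrt(17),9]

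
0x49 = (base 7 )133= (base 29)2F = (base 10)73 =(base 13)58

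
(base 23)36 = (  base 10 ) 75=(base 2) 1001011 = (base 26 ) 2n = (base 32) 2B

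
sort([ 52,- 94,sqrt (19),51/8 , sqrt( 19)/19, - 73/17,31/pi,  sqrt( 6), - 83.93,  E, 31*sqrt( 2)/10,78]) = [-94, - 83.93,- 73/17 , sqrt(19)/19 , sqrt(6 ),E,sqrt( 19),31 * sqrt(2)/10, 51/8,31/pi,52,78]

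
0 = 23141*0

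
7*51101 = 357707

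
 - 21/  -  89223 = 7/29741  =  0.00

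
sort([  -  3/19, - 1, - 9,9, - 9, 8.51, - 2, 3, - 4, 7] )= [ - 9,  -  9, - 4, - 2, - 1,-3/19 , 3,7, 8.51, 9] 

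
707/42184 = 707/42184  =  0.02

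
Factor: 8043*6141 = 3^2*7^1*23^1*89^1*383^1=49392063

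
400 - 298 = 102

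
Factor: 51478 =2^1*7^1*3677^1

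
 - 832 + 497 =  - 335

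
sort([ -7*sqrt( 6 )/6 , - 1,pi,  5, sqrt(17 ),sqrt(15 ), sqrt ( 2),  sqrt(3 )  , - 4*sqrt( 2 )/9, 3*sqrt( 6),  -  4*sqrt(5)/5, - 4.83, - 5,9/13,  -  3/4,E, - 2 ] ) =[  -  5,- 4.83  , - 7*sqrt(6) /6, - 2 ,  -  4*sqrt ( 5 ) /5, - 1,  -  3/4, - 4 * sqrt( 2 ) /9, 9/13,sqrt( 2) , sqrt( 3),E, pi,sqrt( 15 ),sqrt( 17 ),5, 3 *sqrt(6)]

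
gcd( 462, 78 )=6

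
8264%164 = 64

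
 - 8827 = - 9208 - -381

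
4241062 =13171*322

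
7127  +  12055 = 19182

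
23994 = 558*43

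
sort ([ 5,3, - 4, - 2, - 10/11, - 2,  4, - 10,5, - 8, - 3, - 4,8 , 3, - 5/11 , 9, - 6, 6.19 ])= [ - 10, - 8, - 6,-4, - 4 , - 3,  -  2 , - 2, - 10/11, - 5/11,3, 3,4 , 5, 5,  6.19,  8, 9]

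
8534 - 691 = 7843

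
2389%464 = 69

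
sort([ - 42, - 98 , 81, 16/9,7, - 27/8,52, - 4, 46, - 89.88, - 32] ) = [ - 98, - 89.88, - 42, - 32, - 4, - 27/8,16/9, 7, 46,  52, 81]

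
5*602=3010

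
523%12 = 7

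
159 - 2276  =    -  2117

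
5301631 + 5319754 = 10621385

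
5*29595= 147975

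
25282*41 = 1036562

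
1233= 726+507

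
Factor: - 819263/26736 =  - 2^( - 4 )* 3^( -1 )*557^ (-1) * 819263^1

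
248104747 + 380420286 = 628525033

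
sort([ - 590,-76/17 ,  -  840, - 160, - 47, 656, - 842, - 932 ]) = [  -  932, - 842, - 840, - 590 , - 160,- 47, -76/17,656]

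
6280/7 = 6280/7 = 897.14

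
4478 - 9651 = - 5173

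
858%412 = 34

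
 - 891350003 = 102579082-993929085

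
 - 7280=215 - 7495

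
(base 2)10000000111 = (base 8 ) 2007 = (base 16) 407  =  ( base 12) 71b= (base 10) 1031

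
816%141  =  111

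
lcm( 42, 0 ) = 0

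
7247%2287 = 386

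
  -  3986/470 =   -  9+122/235 =- 8.48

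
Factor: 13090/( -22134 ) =-55/93 =- 3^( - 1 )*5^1*11^1 *31^( - 1 ) 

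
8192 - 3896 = 4296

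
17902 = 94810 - 76908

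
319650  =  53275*6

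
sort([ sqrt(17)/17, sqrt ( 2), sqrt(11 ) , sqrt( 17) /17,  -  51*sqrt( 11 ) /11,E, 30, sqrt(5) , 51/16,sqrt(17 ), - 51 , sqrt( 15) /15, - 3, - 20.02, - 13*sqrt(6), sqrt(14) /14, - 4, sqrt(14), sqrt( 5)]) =[ - 51, - 13*sqrt( 6),-20.02, - 51*sqrt(11)/11 , - 4,  -  3,sqrt(17) /17 , sqrt( 17 )/17, sqrt(15 ) /15, sqrt(14 )/14,sqrt( 2),sqrt( 5 ),  sqrt( 5 ) , E,  51/16, sqrt(11), sqrt(14), sqrt(17 ), 30 ]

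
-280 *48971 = -13711880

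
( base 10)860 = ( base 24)1BK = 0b1101011100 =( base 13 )512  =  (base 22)1H2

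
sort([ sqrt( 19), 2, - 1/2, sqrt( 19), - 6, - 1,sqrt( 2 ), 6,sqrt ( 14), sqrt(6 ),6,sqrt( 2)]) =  [ - 6 ,-1, - 1/2,  sqrt( 2), sqrt( 2), 2, sqrt( 6 ),sqrt(14),sqrt( 19 ), sqrt( 19), 6,6 ]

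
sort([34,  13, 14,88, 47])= [ 13, 14 , 34,  47,  88]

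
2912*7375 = 21476000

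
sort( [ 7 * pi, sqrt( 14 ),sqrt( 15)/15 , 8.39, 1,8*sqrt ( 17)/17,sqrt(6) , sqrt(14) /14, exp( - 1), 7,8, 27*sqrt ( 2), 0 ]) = [ 0, sqrt( 15 )/15,sqrt(14)/14,exp ( - 1),  1,  8*sqrt( 17) /17,sqrt(6 ),sqrt(14),7, 8,8.39,7*pi, 27*sqrt( 2 )] 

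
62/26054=31/13027=0.00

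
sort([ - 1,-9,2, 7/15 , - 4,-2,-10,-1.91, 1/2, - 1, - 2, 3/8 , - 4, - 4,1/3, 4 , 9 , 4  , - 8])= [ - 10, - 9,- 8 , - 4, -4, - 4, - 2, - 2, - 1.91, - 1,-1,  1/3 , 3/8, 7/15,1/2, 2, 4,  4,9] 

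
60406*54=3261924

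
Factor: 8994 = 2^1*3^1*1499^1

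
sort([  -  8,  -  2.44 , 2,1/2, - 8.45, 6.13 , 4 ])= [ - 8.45, - 8, - 2.44 , 1/2,2, 4, 6.13]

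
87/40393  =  87/40393 =0.00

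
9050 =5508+3542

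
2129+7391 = 9520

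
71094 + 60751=131845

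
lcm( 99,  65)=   6435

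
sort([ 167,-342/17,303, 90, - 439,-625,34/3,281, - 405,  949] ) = [ - 625,  -  439, - 405,  -  342/17,34/3, 90,167, 281,303,949 ]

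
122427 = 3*40809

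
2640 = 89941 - 87301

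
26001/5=26001/5 = 5200.20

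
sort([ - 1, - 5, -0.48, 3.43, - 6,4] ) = [ - 6, - 5, - 1, - 0.48,3.43,  4] 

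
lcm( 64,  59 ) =3776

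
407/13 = 407/13= 31.31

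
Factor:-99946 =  - 2^1*7^1*11^2* 59^1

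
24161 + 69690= 93851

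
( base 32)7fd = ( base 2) 1110111101101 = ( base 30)8fb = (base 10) 7661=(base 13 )3644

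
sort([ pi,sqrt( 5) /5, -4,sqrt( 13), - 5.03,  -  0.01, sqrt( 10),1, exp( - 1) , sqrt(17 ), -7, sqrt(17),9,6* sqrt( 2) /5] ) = [-7, - 5.03, - 4, - 0.01,exp( - 1),sqrt( 5 ) /5, 1,6*sqrt( 2) /5,pi,sqrt( 10),sqrt( 13), sqrt( 17 ), sqrt( 17),9 ]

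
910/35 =26 = 26.00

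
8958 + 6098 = 15056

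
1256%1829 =1256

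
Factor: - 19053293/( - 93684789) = 3^( -3)*7^1 * 11^(-1)*315437^( - 1)*2721899^1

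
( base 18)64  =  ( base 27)44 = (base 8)160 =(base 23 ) 4K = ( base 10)112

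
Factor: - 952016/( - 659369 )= 2^4 * 13^1 * 23^1*199^1*773^( - 1)* 853^ ( - 1) 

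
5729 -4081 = 1648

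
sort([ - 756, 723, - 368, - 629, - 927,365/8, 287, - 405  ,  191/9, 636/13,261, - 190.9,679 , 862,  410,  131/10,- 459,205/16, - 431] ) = [ - 927, - 756, - 629, - 459, - 431, - 405, - 368, - 190.9, 205/16,131/10,191/9,  365/8, 636/13, 261,  287, 410,679,723,862 ]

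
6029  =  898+5131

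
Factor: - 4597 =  - 4597^1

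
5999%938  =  371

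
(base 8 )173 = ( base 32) 3R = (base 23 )58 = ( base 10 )123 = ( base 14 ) 8B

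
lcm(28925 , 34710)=173550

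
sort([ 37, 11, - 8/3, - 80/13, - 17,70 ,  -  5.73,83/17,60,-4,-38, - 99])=[  -  99, - 38 , - 17, - 80/13, - 5.73, - 4, - 8/3, 83/17, 11, 37,60,  70] 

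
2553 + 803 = 3356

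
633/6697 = 633/6697 = 0.09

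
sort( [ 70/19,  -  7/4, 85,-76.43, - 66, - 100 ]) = [-100,  -  76.43, - 66, - 7/4, 70/19, 85] 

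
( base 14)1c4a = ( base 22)AEE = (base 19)e5d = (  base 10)5162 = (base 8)12052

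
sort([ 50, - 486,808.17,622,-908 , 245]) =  [ - 908,  -  486, 50,245, 622, 808.17] 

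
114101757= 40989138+73112619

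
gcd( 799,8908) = 17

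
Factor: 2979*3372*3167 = 2^2*3^3*281^1*331^1*3167^1 = 31813110396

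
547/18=30 + 7/18=30.39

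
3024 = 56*54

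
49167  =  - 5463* ( - 9 ) 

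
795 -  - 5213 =6008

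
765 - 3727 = - 2962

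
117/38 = 3 + 3/38 = 3.08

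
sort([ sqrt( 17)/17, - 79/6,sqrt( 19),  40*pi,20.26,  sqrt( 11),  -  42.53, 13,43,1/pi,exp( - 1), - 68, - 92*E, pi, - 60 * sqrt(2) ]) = [ - 92*E,  -  60*sqrt( 2 ), - 68, - 42.53, - 79/6,  sqrt( 17 ) /17,1/pi,exp( - 1),pi, sqrt(11 ),sqrt( 19 ) , 13, 20.26, 43,40*pi] 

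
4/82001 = 4/82001 = 0.00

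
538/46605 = 538/46605=0.01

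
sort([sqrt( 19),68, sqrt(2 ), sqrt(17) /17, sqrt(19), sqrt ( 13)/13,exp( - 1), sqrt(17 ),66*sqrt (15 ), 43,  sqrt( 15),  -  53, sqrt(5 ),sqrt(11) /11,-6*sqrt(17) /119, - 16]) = [ - 53,-16, - 6*sqrt( 17)/119, sqrt ( 17)/17,sqrt( 13)/13,sqrt(11 ) /11,exp(-1), sqrt(2 ), sqrt(5 ), sqrt( 15), sqrt( 17 ),sqrt( 19 ) , sqrt( 19 ), 43,68, 66*sqrt( 15 )]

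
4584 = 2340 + 2244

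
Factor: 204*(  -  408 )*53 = -2^5*3^2*17^2*53^1 = -4411296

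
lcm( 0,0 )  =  0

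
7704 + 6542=14246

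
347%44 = 39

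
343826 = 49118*7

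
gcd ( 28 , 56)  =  28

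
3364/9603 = 3364/9603 = 0.35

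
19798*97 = 1920406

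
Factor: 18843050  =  2^1 *5^2*197^1 * 1913^1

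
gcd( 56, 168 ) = 56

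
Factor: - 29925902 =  - 2^1* 131^1*114221^1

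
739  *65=48035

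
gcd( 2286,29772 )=18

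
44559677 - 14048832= 30510845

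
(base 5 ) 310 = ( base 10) 80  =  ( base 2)1010000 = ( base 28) 2o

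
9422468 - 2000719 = 7421749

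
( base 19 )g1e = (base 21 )D3D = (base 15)1AC4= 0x16b1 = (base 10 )5809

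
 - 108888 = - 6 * 18148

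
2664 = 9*296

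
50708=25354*2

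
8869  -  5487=3382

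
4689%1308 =765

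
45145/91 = 45145/91=496.10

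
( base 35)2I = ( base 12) 74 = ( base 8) 130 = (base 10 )88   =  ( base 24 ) 3G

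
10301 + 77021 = 87322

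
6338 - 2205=4133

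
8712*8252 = 71891424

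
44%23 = 21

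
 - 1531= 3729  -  5260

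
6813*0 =0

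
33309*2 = 66618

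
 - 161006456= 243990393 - 404996849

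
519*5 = 2595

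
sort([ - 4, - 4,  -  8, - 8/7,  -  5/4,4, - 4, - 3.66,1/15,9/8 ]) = [ - 8, - 4, - 4, -4,  -  3.66, - 5/4, - 8/7 , 1/15, 9/8 , 4]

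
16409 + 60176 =76585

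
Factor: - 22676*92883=-2106214908 = - 2^2*3^1*7^1*4423^1*5669^1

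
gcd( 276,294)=6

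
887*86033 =76311271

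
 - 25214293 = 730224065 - 755438358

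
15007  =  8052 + 6955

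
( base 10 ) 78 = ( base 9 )86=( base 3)2220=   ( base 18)46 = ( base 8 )116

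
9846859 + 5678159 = 15525018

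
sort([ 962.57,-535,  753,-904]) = [ -904, - 535,753,962.57] 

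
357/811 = 357/811 = 0.44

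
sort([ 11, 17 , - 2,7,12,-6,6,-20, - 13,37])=[ - 20,-13,-6,-2, 6,  7,11,12,  17,37]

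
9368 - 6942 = 2426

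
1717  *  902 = 1548734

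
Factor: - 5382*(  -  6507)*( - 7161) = - 250783046514 = - 2^1*3^6 *7^1*11^1*13^1*23^1*31^1*241^1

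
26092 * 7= 182644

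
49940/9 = 49940/9 = 5548.89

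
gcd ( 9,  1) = 1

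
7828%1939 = 72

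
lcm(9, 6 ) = 18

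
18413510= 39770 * 463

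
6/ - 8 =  - 1 + 1/4 = -0.75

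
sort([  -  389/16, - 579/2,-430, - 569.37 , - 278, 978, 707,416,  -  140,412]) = [ - 569.37,-430, - 579/2,-278,-140, - 389/16,412, 416,707,978]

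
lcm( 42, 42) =42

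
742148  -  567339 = 174809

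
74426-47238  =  27188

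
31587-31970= -383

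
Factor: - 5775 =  - 3^1*5^2*7^1*11^1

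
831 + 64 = 895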